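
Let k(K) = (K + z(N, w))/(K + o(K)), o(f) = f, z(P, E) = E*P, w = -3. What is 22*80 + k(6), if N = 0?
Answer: 3521/2 ≈ 1760.5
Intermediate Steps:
k(K) = ½ (k(K) = (K - 3*0)/(K + K) = (K + 0)/((2*K)) = K*(1/(2*K)) = ½)
22*80 + k(6) = 22*80 + ½ = 1760 + ½ = 3521/2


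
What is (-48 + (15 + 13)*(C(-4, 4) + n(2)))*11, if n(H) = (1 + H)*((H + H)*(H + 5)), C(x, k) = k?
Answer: 26576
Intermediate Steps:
n(H) = 2*H*(1 + H)*(5 + H) (n(H) = (1 + H)*((2*H)*(5 + H)) = (1 + H)*(2*H*(5 + H)) = 2*H*(1 + H)*(5 + H))
(-48 + (15 + 13)*(C(-4, 4) + n(2)))*11 = (-48 + (15 + 13)*(4 + 2*2*(5 + 2² + 6*2)))*11 = (-48 + 28*(4 + 2*2*(5 + 4 + 12)))*11 = (-48 + 28*(4 + 2*2*21))*11 = (-48 + 28*(4 + 84))*11 = (-48 + 28*88)*11 = (-48 + 2464)*11 = 2416*11 = 26576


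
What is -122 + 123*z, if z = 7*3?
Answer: 2461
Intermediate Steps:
z = 21
-122 + 123*z = -122 + 123*21 = -122 + 2583 = 2461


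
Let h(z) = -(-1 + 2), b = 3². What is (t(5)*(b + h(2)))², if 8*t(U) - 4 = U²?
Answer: 841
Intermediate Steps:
b = 9
h(z) = -1 (h(z) = -1*1 = -1)
t(U) = ½ + U²/8
(t(5)*(b + h(2)))² = ((½ + (⅛)*5²)*(9 - 1))² = ((½ + (⅛)*25)*8)² = ((½ + 25/8)*8)² = ((29/8)*8)² = 29² = 841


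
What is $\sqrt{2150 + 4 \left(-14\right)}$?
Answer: $\sqrt{2094} \approx 45.76$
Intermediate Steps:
$\sqrt{2150 + 4 \left(-14\right)} = \sqrt{2150 - 56} = \sqrt{2094}$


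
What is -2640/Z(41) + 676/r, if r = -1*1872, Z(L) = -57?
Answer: 31433/684 ≈ 45.955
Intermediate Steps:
r = -1872
-2640/Z(41) + 676/r = -2640/(-57) + 676/(-1872) = -2640*(-1/57) + 676*(-1/1872) = 880/19 - 13/36 = 31433/684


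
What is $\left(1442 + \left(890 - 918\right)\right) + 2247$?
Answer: $3661$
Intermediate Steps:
$\left(1442 + \left(890 - 918\right)\right) + 2247 = \left(1442 - 28\right) + 2247 = 1414 + 2247 = 3661$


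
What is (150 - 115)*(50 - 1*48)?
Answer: 70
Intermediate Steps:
(150 - 115)*(50 - 1*48) = 35*(50 - 48) = 35*2 = 70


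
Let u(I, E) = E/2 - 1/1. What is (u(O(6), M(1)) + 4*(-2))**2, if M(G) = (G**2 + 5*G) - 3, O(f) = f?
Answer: 225/4 ≈ 56.250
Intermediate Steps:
M(G) = -3 + G**2 + 5*G
u(I, E) = -1 + E/2 (u(I, E) = E*(1/2) - 1*1 = E/2 - 1 = -1 + E/2)
(u(O(6), M(1)) + 4*(-2))**2 = ((-1 + (-3 + 1**2 + 5*1)/2) + 4*(-2))**2 = ((-1 + (-3 + 1 + 5)/2) - 8)**2 = ((-1 + (1/2)*3) - 8)**2 = ((-1 + 3/2) - 8)**2 = (1/2 - 8)**2 = (-15/2)**2 = 225/4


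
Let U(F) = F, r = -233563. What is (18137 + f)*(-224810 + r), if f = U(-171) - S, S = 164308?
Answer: 67079221566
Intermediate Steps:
f = -164479 (f = -171 - 1*164308 = -171 - 164308 = -164479)
(18137 + f)*(-224810 + r) = (18137 - 164479)*(-224810 - 233563) = -146342*(-458373) = 67079221566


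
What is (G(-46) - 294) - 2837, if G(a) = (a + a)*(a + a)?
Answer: 5333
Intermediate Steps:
G(a) = 4*a² (G(a) = (2*a)*(2*a) = 4*a²)
(G(-46) - 294) - 2837 = (4*(-46)² - 294) - 2837 = (4*2116 - 294) - 2837 = (8464 - 294) - 2837 = 8170 - 2837 = 5333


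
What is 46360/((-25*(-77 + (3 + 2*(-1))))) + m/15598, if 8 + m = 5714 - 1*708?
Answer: 963973/38995 ≈ 24.720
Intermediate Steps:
m = 4998 (m = -8 + (5714 - 1*708) = -8 + (5714 - 708) = -8 + 5006 = 4998)
46360/((-25*(-77 + (3 + 2*(-1))))) + m/15598 = 46360/((-25*(-77 + (3 + 2*(-1))))) + 4998/15598 = 46360/((-25*(-77 + (3 - 2)))) + 4998*(1/15598) = 46360/((-25*(-77 + 1))) + 2499/7799 = 46360/((-25*(-76))) + 2499/7799 = 46360/1900 + 2499/7799 = 46360*(1/1900) + 2499/7799 = 122/5 + 2499/7799 = 963973/38995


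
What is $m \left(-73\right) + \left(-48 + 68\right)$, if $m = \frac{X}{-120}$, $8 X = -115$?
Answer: $\frac{2161}{192} \approx 11.255$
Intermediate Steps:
$X = - \frac{115}{8}$ ($X = \frac{1}{8} \left(-115\right) = - \frac{115}{8} \approx -14.375$)
$m = \frac{23}{192}$ ($m = - \frac{115}{8 \left(-120\right)} = \left(- \frac{115}{8}\right) \left(- \frac{1}{120}\right) = \frac{23}{192} \approx 0.11979$)
$m \left(-73\right) + \left(-48 + 68\right) = \frac{23}{192} \left(-73\right) + \left(-48 + 68\right) = - \frac{1679}{192} + 20 = \frac{2161}{192}$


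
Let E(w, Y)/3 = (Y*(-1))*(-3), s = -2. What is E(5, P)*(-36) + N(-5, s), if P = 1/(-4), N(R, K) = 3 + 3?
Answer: 87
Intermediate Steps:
N(R, K) = 6
P = -¼ ≈ -0.25000
E(w, Y) = 9*Y (E(w, Y) = 3*((Y*(-1))*(-3)) = 3*(-Y*(-3)) = 3*(3*Y) = 9*Y)
E(5, P)*(-36) + N(-5, s) = (9*(-¼))*(-36) + 6 = -9/4*(-36) + 6 = 81 + 6 = 87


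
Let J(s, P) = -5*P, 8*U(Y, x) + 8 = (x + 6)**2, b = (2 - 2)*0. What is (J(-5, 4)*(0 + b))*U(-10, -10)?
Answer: 0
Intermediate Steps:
b = 0 (b = 0*0 = 0)
U(Y, x) = -1 + (6 + x)**2/8 (U(Y, x) = -1 + (x + 6)**2/8 = -1 + (6 + x)**2/8)
(J(-5, 4)*(0 + b))*U(-10, -10) = ((-5*4)*(0 + 0))*(-1 + (6 - 10)**2/8) = (-20*0)*(-1 + (1/8)*(-4)**2) = 0*(-1 + (1/8)*16) = 0*(-1 + 2) = 0*1 = 0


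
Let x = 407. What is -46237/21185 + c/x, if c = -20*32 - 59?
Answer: -33626774/8622295 ≈ -3.9000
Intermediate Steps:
c = -699 (c = -640 - 59 = -699)
-46237/21185 + c/x = -46237/21185 - 699/407 = -33626774/8622295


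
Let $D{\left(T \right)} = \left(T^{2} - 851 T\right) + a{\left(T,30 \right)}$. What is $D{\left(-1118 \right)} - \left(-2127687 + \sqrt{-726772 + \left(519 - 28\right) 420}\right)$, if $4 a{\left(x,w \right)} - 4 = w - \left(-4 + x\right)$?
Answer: $4329318 - 2 i \sqrt{130138} \approx 4.3293 \cdot 10^{6} - 721.49 i$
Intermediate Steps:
$a{\left(x,w \right)} = 2 - \frac{x}{4} + \frac{w}{4}$ ($a{\left(x,w \right)} = 1 + \frac{w - \left(-4 + x\right)}{4} = 1 + \frac{4 + w - x}{4} = 1 + \left(1 - \frac{x}{4} + \frac{w}{4}\right) = 2 - \frac{x}{4} + \frac{w}{4}$)
$D{\left(T \right)} = \frac{19}{2} + T^{2} - \frac{3405 T}{4}$ ($D{\left(T \right)} = \left(T^{2} - 851 T\right) + \left(2 - \frac{T}{4} + \frac{1}{4} \cdot 30\right) = \left(T^{2} - 851 T\right) + \left(2 - \frac{T}{4} + \frac{15}{2}\right) = \left(T^{2} - 851 T\right) - \left(- \frac{19}{2} + \frac{T}{4}\right) = \frac{19}{2} + T^{2} - \frac{3405 T}{4}$)
$D{\left(-1118 \right)} - \left(-2127687 + \sqrt{-726772 + \left(519 - 28\right) 420}\right) = \left(\frac{19}{2} + \left(-1118\right)^{2} - - \frac{1903395}{2}\right) - \left(-2127687 + \sqrt{-726772 + \left(519 - 28\right) 420}\right) = \left(\frac{19}{2} + 1249924 + \frac{1903395}{2}\right) - \left(-2127687 + \sqrt{-726772 + 491 \cdot 420}\right) = 2201631 - \left(-2127687 + \sqrt{-726772 + 206220}\right) = 2201631 - \left(-2127687 + \sqrt{-520552}\right) = 2201631 - \left(-2127687 + 2 i \sqrt{130138}\right) = 2201631 + \left(2127687 - 2 i \sqrt{130138}\right) = 4329318 - 2 i \sqrt{130138}$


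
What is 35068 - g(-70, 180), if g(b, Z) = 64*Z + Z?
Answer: 23368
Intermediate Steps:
g(b, Z) = 65*Z
35068 - g(-70, 180) = 35068 - 65*180 = 35068 - 1*11700 = 35068 - 11700 = 23368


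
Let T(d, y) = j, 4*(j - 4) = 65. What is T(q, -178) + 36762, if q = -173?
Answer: 147129/4 ≈ 36782.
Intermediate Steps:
j = 81/4 (j = 4 + (¼)*65 = 4 + 65/4 = 81/4 ≈ 20.250)
T(d, y) = 81/4
T(q, -178) + 36762 = 81/4 + 36762 = 147129/4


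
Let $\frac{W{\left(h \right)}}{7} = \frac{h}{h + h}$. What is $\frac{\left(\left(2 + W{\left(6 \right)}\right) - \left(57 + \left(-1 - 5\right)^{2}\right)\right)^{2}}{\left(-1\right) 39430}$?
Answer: $- \frac{6125}{31544} \approx -0.19417$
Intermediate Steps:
$W{\left(h \right)} = \frac{7}{2}$ ($W{\left(h \right)} = 7 \frac{h}{h + h} = 7 \frac{h}{2 h} = 7 h \frac{1}{2 h} = 7 \cdot \frac{1}{2} = \frac{7}{2}$)
$\frac{\left(\left(2 + W{\left(6 \right)}\right) - \left(57 + \left(-1 - 5\right)^{2}\right)\right)^{2}}{\left(-1\right) 39430} = \frac{\left(\left(2 + \frac{7}{2}\right) - \left(57 + \left(-1 - 5\right)^{2}\right)\right)^{2}}{\left(-1\right) 39430} = \frac{\left(\frac{11}{2} - 93\right)^{2}}{-39430} = \left(\frac{11}{2} - 93\right)^{2} \left(- \frac{1}{39430}\right) = \left(- \frac{175}{2}\right)^{2} \left(- \frac{1}{39430}\right) = \frac{30625}{4} \left(- \frac{1}{39430}\right) = - \frac{6125}{31544}$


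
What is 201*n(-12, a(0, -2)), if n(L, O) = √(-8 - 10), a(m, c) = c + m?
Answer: 603*I*√2 ≈ 852.77*I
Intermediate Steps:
n(L, O) = 3*I*√2 (n(L, O) = √(-18) = 3*I*√2)
201*n(-12, a(0, -2)) = 201*(3*I*√2) = 603*I*√2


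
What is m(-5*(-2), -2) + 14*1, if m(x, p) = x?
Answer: 24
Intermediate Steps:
m(-5*(-2), -2) + 14*1 = -5*(-2) + 14*1 = 10 + 14 = 24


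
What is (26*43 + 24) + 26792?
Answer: 27934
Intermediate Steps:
(26*43 + 24) + 26792 = (1118 + 24) + 26792 = 1142 + 26792 = 27934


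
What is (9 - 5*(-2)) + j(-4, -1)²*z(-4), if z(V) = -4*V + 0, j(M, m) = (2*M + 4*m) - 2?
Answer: 3155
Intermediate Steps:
j(M, m) = -2 + 2*M + 4*m
z(V) = -4*V
(9 - 5*(-2)) + j(-4, -1)²*z(-4) = (9 - 5*(-2)) + (-2 + 2*(-4) + 4*(-1))²*(-4*(-4)) = (9 + 10) + (-2 - 8 - 4)²*16 = 19 + (-14)²*16 = 19 + 196*16 = 19 + 3136 = 3155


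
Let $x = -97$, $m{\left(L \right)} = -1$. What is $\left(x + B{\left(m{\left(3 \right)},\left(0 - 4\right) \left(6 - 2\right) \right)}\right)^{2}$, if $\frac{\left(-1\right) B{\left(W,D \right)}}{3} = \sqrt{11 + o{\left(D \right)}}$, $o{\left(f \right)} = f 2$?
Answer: $9220 + 582 i \sqrt{21} \approx 9220.0 + 2667.1 i$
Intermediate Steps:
$o{\left(f \right)} = 2 f$
$B{\left(W,D \right)} = - 3 \sqrt{11 + 2 D}$
$\left(x + B{\left(m{\left(3 \right)},\left(0 - 4\right) \left(6 - 2\right) \right)}\right)^{2} = \left(-97 - 3 \sqrt{11 + 2 \left(0 - 4\right) \left(6 - 2\right)}\right)^{2} = \left(-97 - 3 \sqrt{11 + 2 \left(\left(-4\right) 4\right)}\right)^{2} = \left(-97 - 3 \sqrt{11 + 2 \left(-16\right)}\right)^{2} = \left(-97 - 3 \sqrt{11 - 32}\right)^{2} = \left(-97 - 3 \sqrt{-21}\right)^{2} = \left(-97 - 3 i \sqrt{21}\right)^{2}$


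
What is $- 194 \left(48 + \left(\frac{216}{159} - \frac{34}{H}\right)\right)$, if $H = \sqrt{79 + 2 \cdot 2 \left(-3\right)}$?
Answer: $- \frac{507504}{53} + \frac{6596 \sqrt{67}}{67} \approx -8769.7$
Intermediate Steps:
$H = \sqrt{67}$ ($H = \sqrt{79 + 4 \left(-3\right)} = \sqrt{79 - 12} = \sqrt{67} \approx 8.1853$)
$- 194 \left(48 + \left(\frac{216}{159} - \frac{34}{H}\right)\right) = - 194 \left(48 + \left(\frac{216}{159} - \frac{34}{\sqrt{67}}\right)\right) = - 194 \left(48 + \left(216 \cdot \frac{1}{159} - 34 \frac{\sqrt{67}}{67}\right)\right) = - 194 \left(48 + \left(\frac{72}{53} - \frac{34 \sqrt{67}}{67}\right)\right) = - 194 \left(\frac{2616}{53} - \frac{34 \sqrt{67}}{67}\right) = - \frac{507504}{53} + \frac{6596 \sqrt{67}}{67}$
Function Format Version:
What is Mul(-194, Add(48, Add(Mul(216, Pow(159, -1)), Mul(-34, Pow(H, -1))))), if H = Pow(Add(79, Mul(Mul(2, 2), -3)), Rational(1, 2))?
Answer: Add(Rational(-507504, 53), Mul(Rational(6596, 67), Pow(67, Rational(1, 2)))) ≈ -8769.7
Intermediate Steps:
H = Pow(67, Rational(1, 2)) (H = Pow(Add(79, Mul(4, -3)), Rational(1, 2)) = Pow(Add(79, -12), Rational(1, 2)) = Pow(67, Rational(1, 2)) ≈ 8.1853)
Mul(-194, Add(48, Add(Mul(216, Pow(159, -1)), Mul(-34, Pow(H, -1))))) = Mul(-194, Add(48, Add(Mul(216, Pow(159, -1)), Mul(-34, Pow(Pow(67, Rational(1, 2)), -1))))) = Mul(-194, Add(48, Add(Mul(216, Rational(1, 159)), Mul(-34, Mul(Rational(1, 67), Pow(67, Rational(1, 2))))))) = Mul(-194, Add(48, Add(Rational(72, 53), Mul(Rational(-34, 67), Pow(67, Rational(1, 2)))))) = Mul(-194, Add(Rational(2616, 53), Mul(Rational(-34, 67), Pow(67, Rational(1, 2))))) = Add(Rational(-507504, 53), Mul(Rational(6596, 67), Pow(67, Rational(1, 2))))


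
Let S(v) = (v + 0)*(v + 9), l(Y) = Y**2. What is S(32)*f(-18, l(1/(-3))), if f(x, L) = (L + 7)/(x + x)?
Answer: -20992/81 ≈ -259.16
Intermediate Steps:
f(x, L) = (7 + L)/(2*x) (f(x, L) = (7 + L)/((2*x)) = (7 + L)*(1/(2*x)) = (7 + L)/(2*x))
S(v) = v*(9 + v)
S(32)*f(-18, l(1/(-3))) = (32*(9 + 32))*((1/2)*(7 + (1/(-3))**2)/(-18)) = (32*41)*((1/2)*(-1/18)*(7 + (-1/3)**2)) = 1312*((1/2)*(-1/18)*(7 + 1/9)) = 1312*((1/2)*(-1/18)*(64/9)) = 1312*(-16/81) = -20992/81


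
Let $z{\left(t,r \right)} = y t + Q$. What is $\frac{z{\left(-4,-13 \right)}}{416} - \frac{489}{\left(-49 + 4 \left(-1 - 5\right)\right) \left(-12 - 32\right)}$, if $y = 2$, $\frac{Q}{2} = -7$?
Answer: $- \frac{34261}{167024} \approx -0.20513$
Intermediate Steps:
$Q = -14$ ($Q = 2 \left(-7\right) = -14$)
$z{\left(t,r \right)} = -14 + 2 t$ ($z{\left(t,r \right)} = 2 t - 14 = -14 + 2 t$)
$\frac{z{\left(-4,-13 \right)}}{416} - \frac{489}{\left(-49 + 4 \left(-1 - 5\right)\right) \left(-12 - 32\right)} = \frac{-14 + 2 \left(-4\right)}{416} - \frac{489}{\left(-49 + 4 \left(-1 - 5\right)\right) \left(-12 - 32\right)} = \left(-14 - 8\right) \frac{1}{416} - \frac{489}{\left(-49 + 4 \left(-6\right)\right) \left(-44\right)} = \left(-22\right) \frac{1}{416} - \frac{489}{\left(-49 - 24\right) \left(-44\right)} = - \frac{11}{208} - \frac{489}{\left(-73\right) \left(-44\right)} = - \frac{11}{208} - \frac{489}{3212} = - \frac{34261}{167024}$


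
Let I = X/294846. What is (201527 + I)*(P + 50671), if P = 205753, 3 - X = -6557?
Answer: 7618284779973224/147423 ≈ 5.1676e+10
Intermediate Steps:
X = 6560 (X = 3 - 1*(-6557) = 3 + 6557 = 6560)
I = 3280/147423 (I = 6560/294846 = 6560*(1/294846) = 3280/147423 ≈ 0.022249)
(201527 + I)*(P + 50671) = (201527 + 3280/147423)*(205753 + 50671) = (29709718201/147423)*256424 = 7618284779973224/147423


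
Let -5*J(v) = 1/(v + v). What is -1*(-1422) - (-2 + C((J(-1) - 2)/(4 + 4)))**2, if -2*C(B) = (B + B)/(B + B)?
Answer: 5663/4 ≈ 1415.8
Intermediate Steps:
J(v) = -1/(10*v) (J(v) = -1/(5*(v + v)) = -1/(2*v)/5 = -1/(10*v))
C(B) = -1/2 (C(B) = -(B + B)/(2*(B + B)) = -2*B/(2*(2*B)) = -2*B*1/(2*B)/2 = -1/2*1 = -1/2)
-1*(-1422) - (-2 + C((J(-1) - 2)/(4 + 4)))**2 = -1*(-1422) - (-2 - 1/2)**2 = 1422 - (-5/2)**2 = 1422 - 1*25/4 = 1422 - 25/4 = 5663/4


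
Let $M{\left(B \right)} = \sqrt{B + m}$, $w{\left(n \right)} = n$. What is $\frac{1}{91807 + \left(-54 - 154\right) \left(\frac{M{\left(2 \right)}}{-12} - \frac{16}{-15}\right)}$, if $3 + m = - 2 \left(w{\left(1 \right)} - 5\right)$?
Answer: $\frac{6868885}{629087590843} - \frac{1300 \sqrt{7}}{629087590843} \approx 1.0913 \cdot 10^{-5}$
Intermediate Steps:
$m = 5$ ($m = -3 - 2 \left(1 - 5\right) = -3 - -8 = -3 + 8 = 5$)
$M{\left(B \right)} = \sqrt{5 + B}$ ($M{\left(B \right)} = \sqrt{B + 5} = \sqrt{5 + B}$)
$\frac{1}{91807 + \left(-54 - 154\right) \left(\frac{M{\left(2 \right)}}{-12} - \frac{16}{-15}\right)} = \frac{1}{91807 + \left(-54 - 154\right) \left(\frac{\sqrt{5 + 2}}{-12} - \frac{16}{-15}\right)} = \frac{1}{91807 - 208 \left(\sqrt{7} \left(- \frac{1}{12}\right) - - \frac{16}{15}\right)} = \frac{1}{91807 - 208 \left(- \frac{\sqrt{7}}{12} + \frac{16}{15}\right)} = \frac{1}{91807 - 208 \left(\frac{16}{15} - \frac{\sqrt{7}}{12}\right)} = \frac{1}{91807 - \left(\frac{3328}{15} - \frac{52 \sqrt{7}}{3}\right)} = \frac{1}{\frac{1373777}{15} + \frac{52 \sqrt{7}}{3}}$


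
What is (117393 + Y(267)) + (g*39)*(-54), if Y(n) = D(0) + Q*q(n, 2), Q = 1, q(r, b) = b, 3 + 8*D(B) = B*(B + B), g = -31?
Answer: 1461445/8 ≈ 1.8268e+5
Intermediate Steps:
D(B) = -3/8 + B²/4 (D(B) = -3/8 + (B*(B + B))/8 = -3/8 + (B*(2*B))/8 = -3/8 + (2*B²)/8 = -3/8 + B²/4)
Y(n) = 13/8 (Y(n) = (-3/8 + (¼)*0²) + 1*2 = (-3/8 + (¼)*0) + 2 = (-3/8 + 0) + 2 = -3/8 + 2 = 13/8)
(117393 + Y(267)) + (g*39)*(-54) = (117393 + 13/8) - 31*39*(-54) = 939157/8 - 1209*(-54) = 939157/8 + 65286 = 1461445/8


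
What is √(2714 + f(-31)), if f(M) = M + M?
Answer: 2*√663 ≈ 51.498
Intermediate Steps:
f(M) = 2*M
√(2714 + f(-31)) = √(2714 + 2*(-31)) = √(2714 - 62) = √2652 = 2*√663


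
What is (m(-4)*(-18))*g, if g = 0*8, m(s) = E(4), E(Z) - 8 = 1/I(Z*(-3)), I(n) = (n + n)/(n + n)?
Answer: 0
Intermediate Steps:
I(n) = 1 (I(n) = (2*n)/((2*n)) = (2*n)*(1/(2*n)) = 1)
E(Z) = 9 (E(Z) = 8 + 1/1 = 8 + 1 = 9)
m(s) = 9
g = 0
(m(-4)*(-18))*g = (9*(-18))*0 = -162*0 = 0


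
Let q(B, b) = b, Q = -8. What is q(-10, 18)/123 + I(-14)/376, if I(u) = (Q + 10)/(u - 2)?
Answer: 18007/123328 ≈ 0.14601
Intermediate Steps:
I(u) = 2/(-2 + u) (I(u) = (-8 + 10)/(u - 2) = 2/(-2 + u))
q(-10, 18)/123 + I(-14)/376 = 18/123 + (2/(-2 - 14))/376 = 18*(1/123) + (2/(-16))*(1/376) = 6/41 + (2*(-1/16))*(1/376) = 6/41 - ⅛*1/376 = 6/41 - 1/3008 = 18007/123328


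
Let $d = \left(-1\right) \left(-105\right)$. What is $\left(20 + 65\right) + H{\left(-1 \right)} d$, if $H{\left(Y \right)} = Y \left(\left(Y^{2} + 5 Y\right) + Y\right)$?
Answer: $610$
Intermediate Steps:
$H{\left(Y \right)} = Y \left(Y^{2} + 6 Y\right)$
$d = 105$
$\left(20 + 65\right) + H{\left(-1 \right)} d = \left(20 + 65\right) + \left(-1\right)^{2} \left(6 - 1\right) 105 = 85 + 1 \cdot 5 \cdot 105 = 85 + 5 \cdot 105 = 85 + 525 = 610$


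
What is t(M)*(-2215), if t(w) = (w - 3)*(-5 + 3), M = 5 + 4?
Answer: 26580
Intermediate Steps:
M = 9
t(w) = 6 - 2*w (t(w) = (-3 + w)*(-2) = 6 - 2*w)
t(M)*(-2215) = (6 - 2*9)*(-2215) = (6 - 18)*(-2215) = -12*(-2215) = 26580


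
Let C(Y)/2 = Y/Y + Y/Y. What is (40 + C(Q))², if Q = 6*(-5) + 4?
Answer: 1936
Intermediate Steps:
Q = -26 (Q = -30 + 4 = -26)
C(Y) = 4 (C(Y) = 2*(Y/Y + Y/Y) = 2*(1 + 1) = 2*2 = 4)
(40 + C(Q))² = (40 + 4)² = 44² = 1936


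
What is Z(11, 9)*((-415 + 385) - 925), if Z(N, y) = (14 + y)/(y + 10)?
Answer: -21965/19 ≈ -1156.1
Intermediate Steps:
Z(N, y) = (14 + y)/(10 + y)
Z(11, 9)*((-415 + 385) - 925) = ((14 + 9)/(10 + 9))*((-415 + 385) - 925) = (23/19)*(-30 - 925) = ((1/19)*23)*(-955) = (23/19)*(-955) = -21965/19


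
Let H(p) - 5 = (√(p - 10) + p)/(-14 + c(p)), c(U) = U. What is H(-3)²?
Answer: (88 - I*√13)²/289 ≈ 26.751 - 2.1958*I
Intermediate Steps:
H(p) = 5 + (p + √(-10 + p))/(-14 + p) (H(p) = 5 + (√(p - 10) + p)/(-14 + p) = 5 + (√(-10 + p) + p)/(-14 + p) = 5 + (p + √(-10 + p))/(-14 + p))
H(-3)² = ((-70 + √(-10 - 3) + 6*(-3))/(-14 - 3))² = ((-70 + √(-13) - 18)/(-17))² = (-(-70 + I*√13 - 18)/17)² = (-(-88 + I*√13)/17)² = (88/17 - I*√13/17)²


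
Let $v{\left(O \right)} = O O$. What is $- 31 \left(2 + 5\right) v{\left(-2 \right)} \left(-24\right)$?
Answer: $20832$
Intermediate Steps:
$v{\left(O \right)} = O^{2}$
$- 31 \left(2 + 5\right) v{\left(-2 \right)} \left(-24\right) = - 31 \left(2 + 5\right) \left(-2\right)^{2} \left(-24\right) = - 31 \cdot 7 \cdot 4 \left(-24\right) = \left(-31\right) 28 \left(-24\right) = \left(-868\right) \left(-24\right) = 20832$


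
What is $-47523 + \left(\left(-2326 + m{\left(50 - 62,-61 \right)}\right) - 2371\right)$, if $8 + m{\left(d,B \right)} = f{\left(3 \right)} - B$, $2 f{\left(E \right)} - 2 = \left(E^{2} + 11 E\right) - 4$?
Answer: $-52147$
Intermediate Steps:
$f{\left(E \right)} = -1 + \frac{E^{2}}{2} + \frac{11 E}{2}$ ($f{\left(E \right)} = 1 + \frac{\left(E^{2} + 11 E\right) - 4}{2} = 1 + \frac{-4 + E^{2} + 11 E}{2} = 1 + \left(-2 + \frac{E^{2}}{2} + \frac{11 E}{2}\right) = -1 + \frac{E^{2}}{2} + \frac{11 E}{2}$)
$m{\left(d,B \right)} = 12 - B$ ($m{\left(d,B \right)} = -8 - \left(-20 + B\right) = 12 - B$)
$-47523 + \left(\left(-2326 + m{\left(50 - 62,-61 \right)}\right) - 2371\right) = -47523 + \left(\left(-2326 + \left(12 - -61\right)\right) - 2371\right) = -47523 + \left(\left(-2326 + \left(12 + 61\right)\right) - 2371\right) = -47523 + \left(\left(-2326 + 73\right) - 2371\right) = -47523 - 4624 = -52147$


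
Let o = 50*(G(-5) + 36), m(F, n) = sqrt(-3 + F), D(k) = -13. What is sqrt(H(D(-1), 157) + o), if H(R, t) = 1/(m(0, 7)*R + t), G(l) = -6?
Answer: sqrt((235501 - 19500*I*sqrt(3))/(157 - 13*I*sqrt(3))) ≈ 38.73 + 0.e-5*I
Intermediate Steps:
H(R, t) = 1/(t + I*R*sqrt(3)) (H(R, t) = 1/(sqrt(-3 + 0)*R + t) = 1/(sqrt(-3)*R + t) = 1/((I*sqrt(3))*R + t) = 1/(I*R*sqrt(3) + t) = 1/(t + I*R*sqrt(3)))
o = 1500 (o = 50*(-6 + 36) = 50*30 = 1500)
sqrt(H(D(-1), 157) + o) = sqrt(1/(157 + I*(-13)*sqrt(3)) + 1500) = sqrt(1/(157 - 13*I*sqrt(3)) + 1500) = sqrt(1500 + 1/(157 - 13*I*sqrt(3)))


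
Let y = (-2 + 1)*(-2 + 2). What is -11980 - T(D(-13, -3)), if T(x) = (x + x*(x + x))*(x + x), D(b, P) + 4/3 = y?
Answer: -323300/27 ≈ -11974.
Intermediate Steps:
y = 0 (y = -1*0 = 0)
D(b, P) = -4/3 (D(b, P) = -4/3 + 0 = -4/3)
T(x) = 2*x*(x + 2*x²) (T(x) = (x + x*(2*x))*(2*x) = (x + 2*x²)*(2*x) = 2*x*(x + 2*x²))
-11980 - T(D(-13, -3)) = -11980 - (-4/3)²*(2 + 4*(-4/3)) = -11980 - 16*(2 - 16/3)/9 = -11980 - 16*(-10)/(9*3) = -11980 - 1*(-160/27) = -11980 + 160/27 = -323300/27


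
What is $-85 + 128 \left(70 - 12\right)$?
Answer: $7339$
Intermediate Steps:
$-85 + 128 \left(70 - 12\right) = -85 + 128 \cdot 58 = -85 + 7424 = 7339$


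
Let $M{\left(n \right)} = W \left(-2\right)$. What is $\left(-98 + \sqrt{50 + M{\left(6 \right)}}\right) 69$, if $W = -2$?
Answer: $-6762 + 207 \sqrt{6} \approx -6255.0$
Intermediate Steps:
$M{\left(n \right)} = 4$ ($M{\left(n \right)} = \left(-2\right) \left(-2\right) = 4$)
$\left(-98 + \sqrt{50 + M{\left(6 \right)}}\right) 69 = \left(-98 + \sqrt{50 + 4}\right) 69 = \left(-98 + \sqrt{54}\right) 69 = \left(-98 + 3 \sqrt{6}\right) 69 = -6762 + 207 \sqrt{6}$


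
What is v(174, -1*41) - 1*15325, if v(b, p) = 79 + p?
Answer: -15287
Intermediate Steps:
v(174, -1*41) - 1*15325 = (79 - 1*41) - 1*15325 = (79 - 41) - 15325 = 38 - 15325 = -15287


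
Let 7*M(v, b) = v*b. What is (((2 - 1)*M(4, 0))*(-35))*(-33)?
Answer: 0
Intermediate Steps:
M(v, b) = b*v/7 (M(v, b) = (v*b)/7 = (b*v)/7 = b*v/7)
(((2 - 1)*M(4, 0))*(-35))*(-33) = (((2 - 1)*((⅐)*0*4))*(-35))*(-33) = ((1*0)*(-35))*(-33) = (0*(-35))*(-33) = 0*(-33) = 0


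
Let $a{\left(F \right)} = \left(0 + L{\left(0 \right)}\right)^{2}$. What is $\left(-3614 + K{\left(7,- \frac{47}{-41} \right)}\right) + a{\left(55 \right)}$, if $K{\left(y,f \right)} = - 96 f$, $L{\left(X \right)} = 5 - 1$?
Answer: $- \frac{152030}{41} \approx -3708.0$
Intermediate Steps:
$L{\left(X \right)} = 4$ ($L{\left(X \right)} = 5 - 1 = 4$)
$a{\left(F \right)} = 16$ ($a{\left(F \right)} = \left(0 + 4\right)^{2} = 4^{2} = 16$)
$\left(-3614 + K{\left(7,- \frac{47}{-41} \right)}\right) + a{\left(55 \right)} = \left(-3614 - 96 \left(- \frac{47}{-41}\right)\right) + 16 = \left(-3614 - 96 \left(\left(-47\right) \left(- \frac{1}{41}\right)\right)\right) + 16 = \left(-3614 - \frac{4512}{41}\right) + 16 = - \frac{152686}{41} + 16 = - \frac{152030}{41}$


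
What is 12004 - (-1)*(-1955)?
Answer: 10049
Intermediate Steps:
12004 - (-1)*(-1955) = 12004 - 1*1955 = 12004 - 1955 = 10049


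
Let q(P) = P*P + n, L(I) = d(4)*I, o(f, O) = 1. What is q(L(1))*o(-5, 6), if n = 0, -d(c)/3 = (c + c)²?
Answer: 36864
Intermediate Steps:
d(c) = -12*c² (d(c) = -3*(c + c)² = -3*4*c² = -12*c²)
L(I) = -192*I (L(I) = (-12*4²)*I = (-12*16)*I = -192*I)
q(P) = P² (q(P) = P*P + 0 = P² + 0 = P²)
q(L(1))*o(-5, 6) = (-192*1)²*1 = (-192)²*1 = 36864*1 = 36864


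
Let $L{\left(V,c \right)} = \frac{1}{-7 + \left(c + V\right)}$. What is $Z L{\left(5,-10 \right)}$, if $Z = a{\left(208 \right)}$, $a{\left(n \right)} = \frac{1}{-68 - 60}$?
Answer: $\frac{1}{1536} \approx 0.00065104$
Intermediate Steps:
$L{\left(V,c \right)} = \frac{1}{-7 + V + c}$ ($L{\left(V,c \right)} = \frac{1}{-7 + \left(V + c\right)} = \frac{1}{-7 + V + c}$)
$a{\left(n \right)} = - \frac{1}{128}$ ($a{\left(n \right)} = \frac{1}{-128} = - \frac{1}{128}$)
$Z = - \frac{1}{128} \approx -0.0078125$
$Z L{\left(5,-10 \right)} = - \frac{1}{128 \left(-7 + 5 - 10\right)} = - \frac{1}{128 \left(-12\right)} = \left(- \frac{1}{128}\right) \left(- \frac{1}{12}\right) = \frac{1}{1536}$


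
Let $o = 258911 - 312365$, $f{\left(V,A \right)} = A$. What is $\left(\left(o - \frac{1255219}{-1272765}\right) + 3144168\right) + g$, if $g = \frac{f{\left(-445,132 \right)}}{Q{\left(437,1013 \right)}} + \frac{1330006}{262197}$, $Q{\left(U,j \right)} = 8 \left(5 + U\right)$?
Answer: $\frac{1798373622635819831}{581862338460} \approx 3.0907 \cdot 10^{6}$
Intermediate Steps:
$Q{\left(U,j \right)} = 40 + 8 U$
$o = -53454$ ($o = 258911 - 312365 = -53454$)
$g = \frac{91105985}{17829396}$ ($g = \frac{132}{40 + 8 \cdot 437} + \frac{1330006}{262197} = \frac{132}{40 + 3496} + 1330006 \cdot \frac{1}{262197} = \frac{132}{3536} + \frac{1330006}{262197} = 132 \cdot \frac{1}{3536} + \frac{1330006}{262197} = \frac{33}{884} + \frac{1330006}{262197} = \frac{91105985}{17829396} \approx 5.1099$)
$\left(\left(o - \frac{1255219}{-1272765}\right) + 3144168\right) + g = \left(\left(-53454 - \frac{1255219}{-1272765}\right) + 3144168\right) + \frac{91105985}{17829396} = \left(\left(-53454 - - \frac{1255219}{1272765}\right) + 3144168\right) + \frac{91105985}{17829396} = \left(\left(-53454 + \frac{1255219}{1272765}\right) + 3144168\right) + \frac{91105985}{17829396} = \left(- \frac{68033125091}{1272765} + 3144168\right) + \frac{91105985}{17829396} = \frac{3933753859429}{1272765} + \frac{91105985}{17829396} = \frac{1798373622635819831}{581862338460}$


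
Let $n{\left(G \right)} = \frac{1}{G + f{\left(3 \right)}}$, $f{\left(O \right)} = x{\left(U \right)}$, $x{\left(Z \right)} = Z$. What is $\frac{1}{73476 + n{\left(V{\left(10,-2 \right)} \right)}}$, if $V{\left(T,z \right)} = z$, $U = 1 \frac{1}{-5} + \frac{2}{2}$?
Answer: $\frac{6}{440851} \approx 1.361 \cdot 10^{-5}$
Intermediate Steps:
$U = \frac{4}{5}$ ($U = 1 \left(- \frac{1}{5}\right) + 2 \cdot \frac{1}{2} = - \frac{1}{5} + 1 = \frac{4}{5} \approx 0.8$)
$f{\left(O \right)} = \frac{4}{5}$
$n{\left(G \right)} = \frac{1}{\frac{4}{5} + G}$ ($n{\left(G \right)} = \frac{1}{G + \frac{4}{5}} = \frac{1}{\frac{4}{5} + G}$)
$\frac{1}{73476 + n{\left(V{\left(10,-2 \right)} \right)}} = \frac{1}{73476 + \frac{5}{4 + 5 \left(-2\right)}} = \frac{1}{73476 + \frac{5}{4 - 10}} = \frac{1}{73476 + \frac{5}{-6}} = \frac{1}{73476 + 5 \left(- \frac{1}{6}\right)} = \frac{1}{73476 - \frac{5}{6}} = \frac{1}{\frac{440851}{6}} = \frac{6}{440851}$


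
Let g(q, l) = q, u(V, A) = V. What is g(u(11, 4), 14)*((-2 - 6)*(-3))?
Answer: 264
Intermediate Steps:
g(u(11, 4), 14)*((-2 - 6)*(-3)) = 11*((-2 - 6)*(-3)) = 11*(-8*(-3)) = 11*24 = 264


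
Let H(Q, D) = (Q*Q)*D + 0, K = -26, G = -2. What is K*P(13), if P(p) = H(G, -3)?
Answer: 312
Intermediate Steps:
H(Q, D) = D*Q**2 (H(Q, D) = Q**2*D + 0 = D*Q**2 + 0 = D*Q**2)
P(p) = -12 (P(p) = -3*(-2)**2 = -3*4 = -12)
K*P(13) = -26*(-12) = 312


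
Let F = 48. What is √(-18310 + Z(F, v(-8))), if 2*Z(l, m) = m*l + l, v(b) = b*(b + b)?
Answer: I*√15214 ≈ 123.35*I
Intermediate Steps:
v(b) = 2*b² (v(b) = b*(2*b) = 2*b²)
Z(l, m) = l/2 + l*m/2 (Z(l, m) = (m*l + l)/2 = (l*m + l)/2 = (l + l*m)/2 = l/2 + l*m/2)
√(-18310 + Z(F, v(-8))) = √(-18310 + (½)*48*(1 + 2*(-8)²)) = √(-18310 + (½)*48*(1 + 2*64)) = √(-18310 + (½)*48*(1 + 128)) = √(-18310 + (½)*48*129) = √(-18310 + 3096) = √(-15214) = I*√15214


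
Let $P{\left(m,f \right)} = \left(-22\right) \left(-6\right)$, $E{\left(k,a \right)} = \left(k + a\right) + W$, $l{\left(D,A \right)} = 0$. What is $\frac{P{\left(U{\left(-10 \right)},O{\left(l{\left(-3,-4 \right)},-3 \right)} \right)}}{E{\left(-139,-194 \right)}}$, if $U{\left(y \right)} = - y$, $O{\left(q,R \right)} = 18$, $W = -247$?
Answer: $- \frac{33}{145} \approx -0.22759$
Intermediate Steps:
$E{\left(k,a \right)} = -247 + a + k$ ($E{\left(k,a \right)} = \left(k + a\right) - 247 = \left(a + k\right) - 247 = -247 + a + k$)
$P{\left(m,f \right)} = 132$
$\frac{P{\left(U{\left(-10 \right)},O{\left(l{\left(-3,-4 \right)},-3 \right)} \right)}}{E{\left(-139,-194 \right)}} = \frac{132}{-247 - 194 - 139} = \frac{132}{-580} = 132 \left(- \frac{1}{580}\right) = - \frac{33}{145}$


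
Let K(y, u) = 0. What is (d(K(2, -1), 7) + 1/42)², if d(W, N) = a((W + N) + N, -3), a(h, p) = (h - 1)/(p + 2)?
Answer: 297025/1764 ≈ 168.38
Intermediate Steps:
a(h, p) = (-1 + h)/(2 + p)
d(W, N) = 1 - W - 2*N (d(W, N) = (-1 + ((W + N) + N))/(2 - 3) = (-1 + ((N + W) + N))/(-1) = -(-1 + (W + 2*N)) = -(-1 + W + 2*N) = 1 - W - 2*N)
(d(K(2, -1), 7) + 1/42)² = ((1 - 1*0 - 2*7) + 1/42)² = ((1 + 0 - 14) + 1/42)² = (-13 + 1/42)² = (-545/42)² = 297025/1764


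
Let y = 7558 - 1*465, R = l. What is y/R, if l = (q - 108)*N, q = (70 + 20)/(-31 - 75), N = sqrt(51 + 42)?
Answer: -375929*sqrt(93)/536517 ≈ -6.7572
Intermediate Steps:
N = sqrt(93) ≈ 9.6436
q = -45/53 (q = 90/(-106) = 90*(-1/106) = -45/53 ≈ -0.84906)
l = -5769*sqrt(93)/53 (l = (-45/53 - 108)*sqrt(93) = -5769*sqrt(93)/53 ≈ -1049.7)
R = -5769*sqrt(93)/53 ≈ -1049.7
y = 7093 (y = 7558 - 465 = 7093)
y/R = 7093/((-5769*sqrt(93)/53)) = 7093*(-53*sqrt(93)/536517) = -375929*sqrt(93)/536517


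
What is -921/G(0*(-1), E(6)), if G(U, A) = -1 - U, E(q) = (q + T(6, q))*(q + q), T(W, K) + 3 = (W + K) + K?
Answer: 921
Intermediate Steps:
T(W, K) = -3 + W + 2*K (T(W, K) = -3 + ((W + K) + K) = -3 + ((K + W) + K) = -3 + (W + 2*K) = -3 + W + 2*K)
E(q) = 2*q*(3 + 3*q) (E(q) = (q + (-3 + 6 + 2*q))*(q + q) = (q + (3 + 2*q))*(2*q) = (3 + 3*q)*(2*q) = 2*q*(3 + 3*q))
-921/G(0*(-1), E(6)) = -921/(-1 - 0*(-1)) = -921/(-1 - 1*0) = -921/(-1 + 0) = -921/(-1) = -921*(-1) = 921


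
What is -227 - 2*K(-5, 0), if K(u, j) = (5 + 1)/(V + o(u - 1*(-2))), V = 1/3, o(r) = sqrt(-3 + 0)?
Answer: (-681*sqrt(3) + 263*I)/(-I + 3*sqrt(3)) ≈ -228.29 + 6.6808*I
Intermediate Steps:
o(r) = I*sqrt(3) (o(r) = sqrt(-3) = I*sqrt(3))
V = 1/3 ≈ 0.33333
K(u, j) = 6/(1/3 + I*sqrt(3)) (K(u, j) = (5 + 1)/(1/3 + I*sqrt(3)) = 6/(1/3 + I*sqrt(3)))
-227 - 2*K(-5, 0) = -227 - 2*(9/14 - 27*I*sqrt(3)/14) = -227 - (9/7 - 27*I*sqrt(3)/7) = -227 + (-9/7 + 27*I*sqrt(3)/7) = -1598/7 + 27*I*sqrt(3)/7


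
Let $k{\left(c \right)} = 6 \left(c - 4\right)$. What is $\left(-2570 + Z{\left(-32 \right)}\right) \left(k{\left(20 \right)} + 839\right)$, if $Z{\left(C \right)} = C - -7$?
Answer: $-2426325$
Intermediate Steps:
$Z{\left(C \right)} = 7 + C$ ($Z{\left(C \right)} = C + 7 = 7 + C$)
$k{\left(c \right)} = -24 + 6 c$ ($k{\left(c \right)} = 6 \left(-4 + c\right) = -24 + 6 c$)
$\left(-2570 + Z{\left(-32 \right)}\right) \left(k{\left(20 \right)} + 839\right) = \left(-2570 + \left(7 - 32\right)\right) \left(\left(-24 + 6 \cdot 20\right) + 839\right) = \left(-2570 - 25\right) \left(\left(-24 + 120\right) + 839\right) = - 2595 \left(96 + 839\right) = \left(-2595\right) 935 = -2426325$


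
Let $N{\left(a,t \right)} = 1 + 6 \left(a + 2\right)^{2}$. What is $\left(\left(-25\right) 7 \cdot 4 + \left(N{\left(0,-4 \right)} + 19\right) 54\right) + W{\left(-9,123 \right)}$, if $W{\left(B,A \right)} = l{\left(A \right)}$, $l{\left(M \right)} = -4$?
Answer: $1672$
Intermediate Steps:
$W{\left(B,A \right)} = -4$
$N{\left(a,t \right)} = 1 + 6 \left(2 + a\right)^{2}$
$\left(\left(-25\right) 7 \cdot 4 + \left(N{\left(0,-4 \right)} + 19\right) 54\right) + W{\left(-9,123 \right)} = \left(\left(-25\right) 7 \cdot 4 + \left(\left(1 + 6 \left(2 + 0\right)^{2}\right) + 19\right) 54\right) - 4 = \left(\left(-175\right) 4 + \left(\left(1 + 6 \cdot 2^{2}\right) + 19\right) 54\right) - 4 = \left(-700 + \left(\left(1 + 6 \cdot 4\right) + 19\right) 54\right) - 4 = \left(-700 + \left(\left(1 + 24\right) + 19\right) 54\right) - 4 = \left(-700 + \left(25 + 19\right) 54\right) - 4 = \left(-700 + 44 \cdot 54\right) - 4 = \left(-700 + 2376\right) - 4 = 1676 - 4 = 1672$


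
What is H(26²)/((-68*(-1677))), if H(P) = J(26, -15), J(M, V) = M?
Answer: 1/4386 ≈ 0.00022800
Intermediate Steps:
H(P) = 26
H(26²)/((-68*(-1677))) = 26/((-68*(-1677))) = 26/114036 = 26*(1/114036) = 1/4386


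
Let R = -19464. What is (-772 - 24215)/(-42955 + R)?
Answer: 24987/62419 ≈ 0.40031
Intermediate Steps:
(-772 - 24215)/(-42955 + R) = (-772 - 24215)/(-42955 - 19464) = -24987/(-62419) = -24987*(-1/62419) = 24987/62419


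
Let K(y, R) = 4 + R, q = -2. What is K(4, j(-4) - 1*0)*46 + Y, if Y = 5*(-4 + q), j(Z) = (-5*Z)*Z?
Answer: -3526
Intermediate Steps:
j(Z) = -5*Z²
Y = -30 (Y = 5*(-4 - 2) = 5*(-6) = -30)
K(4, j(-4) - 1*0)*46 + Y = (4 + (-5*(-4)² - 1*0))*46 - 30 = (4 + (-5*16 + 0))*46 - 30 = (4 + (-80 + 0))*46 - 30 = (4 - 80)*46 - 30 = -76*46 - 30 = -3496 - 30 = -3526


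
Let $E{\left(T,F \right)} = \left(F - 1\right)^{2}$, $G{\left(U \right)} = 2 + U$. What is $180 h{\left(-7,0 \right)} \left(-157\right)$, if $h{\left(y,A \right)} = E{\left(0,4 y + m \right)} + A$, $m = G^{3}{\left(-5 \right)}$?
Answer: $-88623360$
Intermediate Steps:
$m = -27$ ($m = \left(2 - 5\right)^{3} = \left(-3\right)^{3} = -27$)
$E{\left(T,F \right)} = \left(-1 + F\right)^{2}$
$h{\left(y,A \right)} = A + \left(-28 + 4 y\right)^{2}$ ($h{\left(y,A \right)} = \left(-1 + \left(4 y - 27\right)\right)^{2} + A = \left(-1 + \left(-27 + 4 y\right)\right)^{2} + A = \left(-28 + 4 y\right)^{2} + A = A + \left(-28 + 4 y\right)^{2}$)
$180 h{\left(-7,0 \right)} \left(-157\right) = 180 \left(0 + 16 \left(-7 - 7\right)^{2}\right) \left(-157\right) = 180 \left(0 + 16 \left(-14\right)^{2}\right) \left(-157\right) = 180 \left(0 + 16 \cdot 196\right) \left(-157\right) = 180 \left(0 + 3136\right) \left(-157\right) = 180 \cdot 3136 \left(-157\right) = 564480 \left(-157\right) = -88623360$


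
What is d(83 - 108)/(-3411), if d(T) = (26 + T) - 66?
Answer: 65/3411 ≈ 0.019056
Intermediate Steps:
d(T) = -40 + T
d(83 - 108)/(-3411) = (-40 + (83 - 108))/(-3411) = (-40 - 25)*(-1/3411) = -65*(-1/3411) = 65/3411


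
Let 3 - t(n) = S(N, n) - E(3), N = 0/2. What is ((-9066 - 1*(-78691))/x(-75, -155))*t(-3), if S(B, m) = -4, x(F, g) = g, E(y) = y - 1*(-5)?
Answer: -208875/31 ≈ -6737.9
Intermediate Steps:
E(y) = 5 + y (E(y) = y + 5 = 5 + y)
N = 0 (N = 0*(½) = 0)
t(n) = 15 (t(n) = 3 - (-4 - (5 + 3)) = 3 - (-4 - 1*8) = 3 - (-4 - 8) = 3 - 1*(-12) = 3 + 12 = 15)
((-9066 - 1*(-78691))/x(-75, -155))*t(-3) = ((-9066 - 1*(-78691))/(-155))*15 = ((-9066 + 78691)*(-1/155))*15 = (69625*(-1/155))*15 = -13925/31*15 = -208875/31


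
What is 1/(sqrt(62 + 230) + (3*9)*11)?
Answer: 297/87917 - 2*sqrt(73)/87917 ≈ 0.0031838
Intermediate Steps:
1/(sqrt(62 + 230) + (3*9)*11) = 1/(sqrt(292) + 27*11) = 1/(2*sqrt(73) + 297) = 1/(297 + 2*sqrt(73))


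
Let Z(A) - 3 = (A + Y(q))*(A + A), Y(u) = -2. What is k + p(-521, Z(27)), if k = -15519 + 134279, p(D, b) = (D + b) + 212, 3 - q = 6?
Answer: 119804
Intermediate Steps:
q = -3 (q = 3 - 1*6 = 3 - 6 = -3)
Z(A) = 3 + 2*A*(-2 + A) (Z(A) = 3 + (A - 2)*(A + A) = 3 + (-2 + A)*(2*A) = 3 + 2*A*(-2 + A))
p(D, b) = 212 + D + b
k = 118760
k + p(-521, Z(27)) = 118760 + (212 - 521 + (3 - 4*27 + 2*27²)) = 118760 + (212 - 521 + (3 - 108 + 2*729)) = 118760 + (212 - 521 + (3 - 108 + 1458)) = 118760 + (212 - 521 + 1353) = 118760 + 1044 = 119804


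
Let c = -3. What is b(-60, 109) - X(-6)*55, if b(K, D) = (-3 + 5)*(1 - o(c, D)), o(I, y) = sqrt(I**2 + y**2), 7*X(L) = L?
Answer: 344/7 - 2*sqrt(11890) ≈ -168.94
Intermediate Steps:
X(L) = L/7
b(K, D) = 2 - 2*sqrt(9 + D**2) (b(K, D) = (-3 + 5)*(1 - sqrt((-3)**2 + D**2)) = 2*(1 - sqrt(9 + D**2)) = 2 - 2*sqrt(9 + D**2))
b(-60, 109) - X(-6)*55 = (2 - 2*sqrt(9 + 109**2)) - (1/7)*(-6)*55 = (2 - 2*sqrt(9 + 11881)) - (-6)*55/7 = (2 - 2*sqrt(11890)) - 1*(-330/7) = (2 - 2*sqrt(11890)) + 330/7 = 344/7 - 2*sqrt(11890)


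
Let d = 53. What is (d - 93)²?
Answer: 1600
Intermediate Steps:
(d - 93)² = (53 - 93)² = (-40)² = 1600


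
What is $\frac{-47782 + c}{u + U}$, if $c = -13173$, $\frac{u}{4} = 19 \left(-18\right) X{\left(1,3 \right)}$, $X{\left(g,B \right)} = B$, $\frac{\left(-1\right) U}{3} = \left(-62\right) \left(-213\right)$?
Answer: $\frac{60955}{43722} \approx 1.3941$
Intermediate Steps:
$U = -39618$ ($U = - 3 \left(\left(-62\right) \left(-213\right)\right) = \left(-3\right) 13206 = -39618$)
$u = -4104$ ($u = 4 \cdot 19 \left(-18\right) 3 = 4 \left(\left(-342\right) 3\right) = 4 \left(-1026\right) = -4104$)
$\frac{-47782 + c}{u + U} = \frac{-47782 - 13173}{-4104 - 39618} = - \frac{60955}{-43722} = \left(-60955\right) \left(- \frac{1}{43722}\right) = \frac{60955}{43722}$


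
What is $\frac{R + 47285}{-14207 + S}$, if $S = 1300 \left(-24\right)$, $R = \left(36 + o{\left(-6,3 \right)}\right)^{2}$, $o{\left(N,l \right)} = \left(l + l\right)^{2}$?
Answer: $- \frac{52469}{45407} \approx -1.1555$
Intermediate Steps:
$o{\left(N,l \right)} = 4 l^{2}$ ($o{\left(N,l \right)} = \left(2 l\right)^{2} = 4 l^{2}$)
$R = 5184$ ($R = \left(36 + 4 \cdot 3^{2}\right)^{2} = \left(36 + 4 \cdot 9\right)^{2} = \left(36 + 36\right)^{2} = 72^{2} = 5184$)
$S = -31200$
$\frac{R + 47285}{-14207 + S} = \frac{5184 + 47285}{-14207 - 31200} = \frac{52469}{-45407} = 52469 \left(- \frac{1}{45407}\right) = - \frac{52469}{45407}$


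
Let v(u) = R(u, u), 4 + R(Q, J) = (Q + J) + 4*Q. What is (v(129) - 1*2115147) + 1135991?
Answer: -978386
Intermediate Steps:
R(Q, J) = -4 + J + 5*Q (R(Q, J) = -4 + ((Q + J) + 4*Q) = -4 + ((J + Q) + 4*Q) = -4 + (J + 5*Q) = -4 + J + 5*Q)
v(u) = -4 + 6*u (v(u) = -4 + u + 5*u = -4 + 6*u)
(v(129) - 1*2115147) + 1135991 = ((-4 + 6*129) - 1*2115147) + 1135991 = ((-4 + 774) - 2115147) + 1135991 = (770 - 2115147) + 1135991 = -2114377 + 1135991 = -978386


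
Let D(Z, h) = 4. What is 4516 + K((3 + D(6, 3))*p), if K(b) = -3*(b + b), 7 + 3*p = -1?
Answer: 4628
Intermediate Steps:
p = -8/3 (p = -7/3 + (⅓)*(-1) = -7/3 - ⅓ = -8/3 ≈ -2.6667)
K(b) = -6*b
4516 + K((3 + D(6, 3))*p) = 4516 - 6*(3 + 4)*(-8)/3 = 4516 - 42*(-8)/3 = 4516 - 6*(-56/3) = 4516 + 112 = 4628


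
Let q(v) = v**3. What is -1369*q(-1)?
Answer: 1369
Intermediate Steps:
-1369*q(-1) = -1369*(-1)**3 = -1369*(-1) = 1369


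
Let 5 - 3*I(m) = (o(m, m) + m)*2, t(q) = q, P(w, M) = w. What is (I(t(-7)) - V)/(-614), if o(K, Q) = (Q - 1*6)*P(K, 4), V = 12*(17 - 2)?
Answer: 703/1842 ≈ 0.38165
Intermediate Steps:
V = 180 (V = 12*15 = 180)
o(K, Q) = K*(-6 + Q) (o(K, Q) = (Q - 1*6)*K = (Q - 6)*K = (-6 + Q)*K = K*(-6 + Q))
I(m) = 5/3 - 2*m/3 - 2*m*(-6 + m)/3 (I(m) = 5/3 - (m*(-6 + m) + m)*2/3 = 5/3 - (m + m*(-6 + m))*2/3 = 5/3 - (2*m + 2*m*(-6 + m))/3 = 5/3 + (-2*m/3 - 2*m*(-6 + m)/3) = 5/3 - 2*m/3 - 2*m*(-6 + m)/3)
(I(t(-7)) - V)/(-614) = ((5/3 - 2/3*(-7)**2 + (10/3)*(-7)) - 1*180)/(-614) = ((5/3 - 2/3*49 - 70/3) - 180)*(-1/614) = ((5/3 - 98/3 - 70/3) - 180)*(-1/614) = (-163/3 - 180)*(-1/614) = -703/3*(-1/614) = 703/1842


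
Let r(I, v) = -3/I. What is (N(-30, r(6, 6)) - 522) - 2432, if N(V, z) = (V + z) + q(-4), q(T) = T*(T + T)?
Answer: -5905/2 ≈ -2952.5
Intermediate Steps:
q(T) = 2*T² (q(T) = T*(2*T) = 2*T²)
N(V, z) = 32 + V + z (N(V, z) = (V + z) + 2*(-4)² = (V + z) + 2*16 = (V + z) + 32 = 32 + V + z)
(N(-30, r(6, 6)) - 522) - 2432 = ((32 - 30 - 3/6) - 522) - 2432 = ((32 - 30 - 3*⅙) - 522) - 2432 = ((32 - 30 - ½) - 522) - 2432 = (3/2 - 522) - 2432 = -1041/2 - 2432 = -5905/2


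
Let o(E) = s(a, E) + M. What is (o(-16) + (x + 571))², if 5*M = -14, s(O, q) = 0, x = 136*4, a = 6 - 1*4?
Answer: 30924721/25 ≈ 1.2370e+6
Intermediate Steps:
a = 2 (a = 6 - 4 = 2)
x = 544
M = -14/5 (M = (⅕)*(-14) = -14/5 ≈ -2.8000)
o(E) = -14/5 (o(E) = 0 - 14/5 = -14/5)
(o(-16) + (x + 571))² = (-14/5 + (544 + 571))² = (-14/5 + 1115)² = (5561/5)² = 30924721/25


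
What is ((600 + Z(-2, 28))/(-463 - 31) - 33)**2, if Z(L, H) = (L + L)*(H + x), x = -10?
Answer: 70812225/61009 ≈ 1160.7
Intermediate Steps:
Z(L, H) = 2*L*(-10 + H) (Z(L, H) = (L + L)*(H - 10) = (2*L)*(-10 + H) = 2*L*(-10 + H))
((600 + Z(-2, 28))/(-463 - 31) - 33)**2 = ((600 + 2*(-2)*(-10 + 28))/(-463 - 31) - 33)**2 = ((600 + 2*(-2)*18)/(-494) - 33)**2 = ((600 - 72)*(-1/494) - 33)**2 = (528*(-1/494) - 33)**2 = (-264/247 - 33)**2 = (-8415/247)**2 = 70812225/61009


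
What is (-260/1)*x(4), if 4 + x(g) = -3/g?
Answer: 1235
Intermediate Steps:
x(g) = -4 - 3/g
(-260/1)*x(4) = (-260/1)*(-4 - 3/4) = (-260)*(-4 - 3*1/4) = (-10*26)*(-4 - 3/4) = -260*(-19/4) = 1235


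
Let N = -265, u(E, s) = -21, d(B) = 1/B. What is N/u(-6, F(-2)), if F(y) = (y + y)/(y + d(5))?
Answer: 265/21 ≈ 12.619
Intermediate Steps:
F(y) = 2*y/(1/5 + y) (F(y) = (y + y)/(y + 1/5) = (2*y)/(y + 1/5) = (2*y)/(1/5 + y) = 2*y/(1/5 + y))
N/u(-6, F(-2)) = -265/(-21) = -265*(-1/21) = 265/21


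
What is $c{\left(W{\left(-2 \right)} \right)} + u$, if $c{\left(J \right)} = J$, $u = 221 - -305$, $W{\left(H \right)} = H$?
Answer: $524$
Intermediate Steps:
$u = 526$ ($u = 221 + 305 = 526$)
$c{\left(W{\left(-2 \right)} \right)} + u = -2 + 526 = 524$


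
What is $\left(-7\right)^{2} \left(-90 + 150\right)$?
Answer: $2940$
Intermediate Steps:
$\left(-7\right)^{2} \left(-90 + 150\right) = 49 \cdot 60 = 2940$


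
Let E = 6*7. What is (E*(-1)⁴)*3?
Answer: 126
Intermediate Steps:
E = 42
(E*(-1)⁴)*3 = (42*(-1)⁴)*3 = (42*1)*3 = 42*3 = 126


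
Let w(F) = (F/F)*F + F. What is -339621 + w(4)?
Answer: -339613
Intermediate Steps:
w(F) = 2*F (w(F) = 1*F + F = F + F = 2*F)
-339621 + w(4) = -339621 + 2*4 = -339621 + 8 = -339613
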